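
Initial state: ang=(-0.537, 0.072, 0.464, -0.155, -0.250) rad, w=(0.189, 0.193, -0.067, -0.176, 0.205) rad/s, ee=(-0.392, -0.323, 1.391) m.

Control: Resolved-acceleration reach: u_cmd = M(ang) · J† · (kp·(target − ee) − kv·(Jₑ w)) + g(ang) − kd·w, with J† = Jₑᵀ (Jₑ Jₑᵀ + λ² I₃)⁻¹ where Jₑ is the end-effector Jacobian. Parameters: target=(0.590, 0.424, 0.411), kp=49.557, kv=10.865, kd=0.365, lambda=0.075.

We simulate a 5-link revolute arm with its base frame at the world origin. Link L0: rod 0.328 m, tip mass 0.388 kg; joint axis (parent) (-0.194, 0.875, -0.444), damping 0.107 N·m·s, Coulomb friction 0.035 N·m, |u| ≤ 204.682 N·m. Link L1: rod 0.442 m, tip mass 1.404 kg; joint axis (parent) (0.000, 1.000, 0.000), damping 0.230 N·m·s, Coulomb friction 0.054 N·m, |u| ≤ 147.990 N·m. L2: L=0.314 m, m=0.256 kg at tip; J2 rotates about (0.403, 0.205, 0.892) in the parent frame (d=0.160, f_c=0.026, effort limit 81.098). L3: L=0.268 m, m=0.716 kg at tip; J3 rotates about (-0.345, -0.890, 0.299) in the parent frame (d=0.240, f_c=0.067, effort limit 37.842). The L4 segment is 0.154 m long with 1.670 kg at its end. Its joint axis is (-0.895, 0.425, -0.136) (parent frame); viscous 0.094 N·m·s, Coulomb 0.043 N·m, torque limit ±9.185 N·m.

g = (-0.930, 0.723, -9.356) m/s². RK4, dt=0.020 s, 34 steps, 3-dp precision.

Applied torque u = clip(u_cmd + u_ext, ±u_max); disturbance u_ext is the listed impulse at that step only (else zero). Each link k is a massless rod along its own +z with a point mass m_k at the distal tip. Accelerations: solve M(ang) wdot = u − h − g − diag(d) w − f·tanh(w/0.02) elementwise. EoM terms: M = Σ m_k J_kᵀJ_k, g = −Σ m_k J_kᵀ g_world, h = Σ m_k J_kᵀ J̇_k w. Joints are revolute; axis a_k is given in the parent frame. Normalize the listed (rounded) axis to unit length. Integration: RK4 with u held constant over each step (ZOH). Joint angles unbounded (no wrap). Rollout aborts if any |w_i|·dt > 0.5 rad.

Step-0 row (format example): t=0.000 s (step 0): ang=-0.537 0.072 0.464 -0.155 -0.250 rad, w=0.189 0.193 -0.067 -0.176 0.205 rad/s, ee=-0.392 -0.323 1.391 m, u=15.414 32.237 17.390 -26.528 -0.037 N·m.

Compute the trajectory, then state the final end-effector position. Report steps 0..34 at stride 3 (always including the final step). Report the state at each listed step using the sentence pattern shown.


t=0.060 s (step 3): ang=-0.625 0.062 0.631 -0.545 -0.132 rad, w=-4.330 1.793 8.112 -7.459 -0.659 rad/s, ee=-0.312 -0.289 1.361 m, u=19.401 29.419 11.663 -21.642 2.008 N·m.
t=0.120 s (step 6): ang=-1.027 0.424 0.809 -1.001 -0.346 rad, w=-6.077 6.676 -0.231 -7.960 -2.678 rad/s, ee=-0.193 -0.192 1.205 m, u=66.798 50.811 7.995 -4.621 1.200 N·m.
t=0.180 s (step 9): ang=-1.268 0.751 0.863 -1.419 -0.463 rad, w=-2.389 4.816 1.503 -5.701 -0.600 rad/s, ee=-0.071 -0.051 1.004 m, u=41.819 16.677 -6.369 11.499 -1.115 N·m.
t=0.240 s (step 12): ang=-1.342 1.023 0.965 -1.655 -0.448 rad, w=-0.158 4.150 1.886 -2.193 0.636 rad/s, ee=0.056 0.084 0.821 m, u=12.452 -13.857 -11.901 13.982 -2.978 N·m.
t=0.300 s (step 15): ang=-1.300 1.237 1.084 -1.699 -0.419 rad, w=1.421 2.928 2.006 0.503 0.404 rad/s, ee=0.180 0.194 0.679 m, u=-9.628 -32.692 -10.571 10.665 -2.325 N·m.
t=0.360 s (step 18): ang=-1.187 1.372 1.204 -1.626 -0.394 rad, w=2.190 1.631 1.983 1.742 0.453 rad/s, ee=0.295 0.276 0.575 m, u=-21.943 -40.887 -6.684 7.480 -0.915 N·m.
t=0.420 s (step 21): ang=-1.051 1.439 1.322 -1.514 -0.362 rad, w=2.263 0.683 1.924 1.859 0.600 rad/s, ee=0.392 0.332 0.502 m, u=-26.659 -41.761 -2.971 5.338 0.337 N·m.
t=0.480 s (step 24): ang=-0.923 1.462 1.432 -1.414 -0.323 rad, w=1.945 0.140 1.705 1.441 0.653 rad/s, ee=0.468 0.366 0.452 m, u=-27.015 -39.196 -0.409 3.946 1.171 N·m.
t=0.540 s (step 27): ang=-0.820 1.462 1.524 -1.343 -0.284 rad, w=1.476 -0.099 1.338 0.944 0.581 rad/s, ee=0.522 0.386 0.421 m, u=-25.337 -35.799 1.018 3.145 1.618 N·m.
t=0.600 s (step 30): ang=-0.745 1.453 1.593 -1.299 -0.253 rad, w=1.020 -0.170 0.959 0.556 0.436 rad/s, ee=0.559 0.397 0.403 m, u=-22.865 -32.651 1.620 2.845 1.800 N·m.
t=0.660 s (step 33): ang=-0.696 1.443 1.641 -1.274 -0.231 rad, w=0.650 -0.168 0.652 0.297 0.293 rad/s, ee=0.581 0.402 0.394 m, u=-20.255 -30.021 1.739 2.876 1.828 N·m.
t=0.680 s (step 34): ang=-0.684 1.440 1.653 -1.268 -0.226 rad, w=0.548 -0.160 0.570 0.236 0.252 rad/s, ee=0.586 0.404 0.393 m.
final ee position (m): 0.586 0.404 0.393


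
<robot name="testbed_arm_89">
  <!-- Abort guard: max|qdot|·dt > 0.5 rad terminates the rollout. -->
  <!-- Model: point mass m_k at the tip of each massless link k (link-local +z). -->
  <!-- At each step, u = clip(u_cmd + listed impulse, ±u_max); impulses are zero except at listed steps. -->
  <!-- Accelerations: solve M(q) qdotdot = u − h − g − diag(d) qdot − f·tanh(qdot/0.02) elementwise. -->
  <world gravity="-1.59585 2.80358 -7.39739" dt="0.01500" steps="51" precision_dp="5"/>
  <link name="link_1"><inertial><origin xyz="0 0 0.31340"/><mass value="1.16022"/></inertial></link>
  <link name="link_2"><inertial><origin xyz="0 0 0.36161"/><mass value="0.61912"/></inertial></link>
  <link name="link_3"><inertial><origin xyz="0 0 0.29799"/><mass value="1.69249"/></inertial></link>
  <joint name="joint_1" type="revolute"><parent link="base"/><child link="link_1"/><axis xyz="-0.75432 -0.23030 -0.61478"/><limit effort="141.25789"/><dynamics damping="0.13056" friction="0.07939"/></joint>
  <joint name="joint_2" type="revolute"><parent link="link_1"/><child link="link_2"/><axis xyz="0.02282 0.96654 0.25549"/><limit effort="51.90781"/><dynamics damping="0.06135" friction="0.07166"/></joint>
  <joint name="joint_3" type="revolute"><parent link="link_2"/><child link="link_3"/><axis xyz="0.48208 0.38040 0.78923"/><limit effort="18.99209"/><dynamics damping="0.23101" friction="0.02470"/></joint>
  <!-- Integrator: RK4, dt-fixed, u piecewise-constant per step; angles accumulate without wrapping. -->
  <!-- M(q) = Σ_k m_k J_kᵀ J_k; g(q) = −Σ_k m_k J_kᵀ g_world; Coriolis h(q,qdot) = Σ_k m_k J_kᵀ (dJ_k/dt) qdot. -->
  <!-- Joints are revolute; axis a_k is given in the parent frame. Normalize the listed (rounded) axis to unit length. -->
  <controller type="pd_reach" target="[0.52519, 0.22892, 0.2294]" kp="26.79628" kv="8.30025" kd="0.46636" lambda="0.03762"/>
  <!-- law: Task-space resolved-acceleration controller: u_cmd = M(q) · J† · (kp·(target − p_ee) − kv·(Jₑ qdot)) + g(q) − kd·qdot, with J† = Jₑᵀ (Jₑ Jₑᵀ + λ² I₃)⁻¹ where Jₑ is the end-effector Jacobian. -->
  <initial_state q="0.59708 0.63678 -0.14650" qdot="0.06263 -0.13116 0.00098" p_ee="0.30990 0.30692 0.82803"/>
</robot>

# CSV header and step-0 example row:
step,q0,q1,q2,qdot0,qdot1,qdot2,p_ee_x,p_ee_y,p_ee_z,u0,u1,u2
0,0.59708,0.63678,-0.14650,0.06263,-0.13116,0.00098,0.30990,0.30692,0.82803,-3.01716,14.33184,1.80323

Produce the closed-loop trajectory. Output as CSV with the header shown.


step,q0,q1,q2,qdot0,qdot1,qdot2,p_ee_x,p_ee_y,p_ee_z,u0,u1,u2
1,0.59935,0.63739,-0.14727,0.24206,0.21029,-0.09338,0.31017,0.30789,0.82750,-3.60438,12.35855,1.78765
2,0.60421,0.64271,-0.14896,0.40664,0.49970,-0.13327,0.31288,0.30891,0.82540,-4.06918,10.59226,1.74261
3,0.61140,0.65206,-0.15117,0.55258,0.74741,-0.16396,0.31767,0.30995,0.82194,-4.43506,9.00877,1.69601
4,0.62067,0.66486,-0.15381,0.68366,0.95864,-0.19075,0.32422,0.31094,0.81727,-4.71801,7.58886,1.65178
5,0.63183,0.68058,-0.15682,0.80336,1.13772,-0.21539,0.33221,0.31185,0.81152,-4.93166,6.31539,1.61136
6,0.64471,0.69877,-0.16018,0.91451,1.28840,-0.23899,0.34139,0.31265,0.80478,-5.08769,5.17329,1.57555
7,0.65922,0.71903,-0.16390,1.01932,1.41396,-0.26256,0.35152,0.31328,0.79716,-5.19610,4.14949,1.54491
8,0.67527,0.74101,-0.16796,1.11950,1.51729,-0.28705,0.36238,0.31375,0.78873,-5.26548,3.23271,1.51989
9,0.69280,0.76439,-0.17240,1.21637,1.60090,-0.31343,0.37377,0.31401,0.77958,-5.30320,2.41332,1.50087
10,0.71177,0.78889,-0.17726,1.31088,1.66701,-0.34260,0.38554,0.31406,0.76977,-5.31559,1.68311,1.48815
11,0.73214,0.81427,-0.18257,1.40363,1.71754,-0.37543,0.39753,0.31387,0.75938,-5.30814,1.03508,1.48198
12,0.75389,0.84030,-0.18841,1.49490,1.75417,-0.41274,0.40960,0.31346,0.74848,-5.28556,0.46324,1.48254
13,0.77701,0.86679,-0.19485,1.58463,1.77837,-0.45525,0.42166,0.31279,0.73716,-5.25198,-0.03762,1.48994
14,0.80146,0.89356,-0.20197,1.67242,1.79142,-0.50357,0.43360,0.31188,0.72547,-5.21106,-0.47207,1.50417
15,0.82721,0.92045,-0.20985,1.75747,1.79443,-0.55820,0.44534,0.31073,0.71350,-5.16608,-0.84428,1.52513
16,0.85420,0.94732,-0.21861,1.83857,1.78838,-0.61945,0.45681,0.30933,0.70132,-5.12008,-1.15815,1.55255
17,0.88238,0.97403,-0.22834,1.91405,1.77414,-0.68745,0.46796,0.30768,0.68901,-5.07590,-1.41752,1.58601
18,0.91163,1.00048,-0.23915,1.98179,1.75247,-0.76209,0.47873,0.30579,0.67663,-5.03631,-1.62630,1.62491
19,0.94182,1.02655,-0.25112,2.03913,1.72407,-0.84303,0.48910,0.30367,0.66425,-5.00399,-1.78859,1.66844
20,0.97277,1.05215,-0.26436,2.08292,1.68962,-0.92963,0.49904,0.30131,0.65195,-4.98153,-1.90882,1.71557
21,1.00425,1.07720,-0.27894,2.10949,1.64976,-1.02095,0.50853,0.29873,0.63978,-4.97131,-1.99185,1.76507
22,1.03598,1.10161,-0.29492,2.11474,1.60518,-1.11574,0.51755,0.29592,0.62782,-4.97527,-2.04299,1.81553
23,1.06759,1.12532,-0.31235,2.09424,1.55663,-1.21244,0.52609,0.29291,0.61610,-4.99465,-2.06804,1.86532
24,1.09867,1.14829,-0.33124,2.04342,1.50494,-1.30914,0.53416,0.28968,0.60469,-5.02949,-2.07327,1.91271
25,1.12872,1.17046,-0.35157,1.95785,1.45107,-1.40359,0.54175,0.28626,0.59362,-5.07821,-2.06528,1.95586
26,1.15720,1.19181,-0.37330,1.83359,1.39611,-1.49323,0.54886,0.28266,0.58293,-5.13716,-2.05086,1.99292
27,1.18351,1.21234,-0.39631,1.66768,1.34127,-1.57519,0.55549,0.27888,0.57265,-5.20035,-2.03681,2.02210
28,1.20700,1.23205,-0.42049,1.45860,1.28787,-1.64639,0.56166,0.27494,0.56279,-5.25964,-2.02966,2.04176
29,1.22703,1.25099,-0.44563,1.20676,1.23728,-1.70362,0.56735,0.27086,0.55336,-5.30526,-2.03542,2.05057
30,1.24298,1.26919,-0.47152,0.91483,1.19080,-1.74374,0.57259,0.26666,0.54436,-5.32699,-2.05934,2.04755
31,1.25429,1.28674,-0.49785,0.58785,1.14962,-1.76390,0.57737,0.26235,0.53578,-5.31553,-2.10572,2.03226
32,1.26048,1.30371,-0.52433,0.23307,1.11463,-1.76178,0.58170,0.25795,0.52759,-5.26402,-2.17779,2.00479
33,1.26121,1.32021,-0.55059,-0.13560,1.08621,-1.73392,0.58561,0.25351,0.51978,-5.17185,-2.27793,1.96494
34,1.25655,1.33632,-0.57620,-0.48995,1.06371,-1.67570,0.58912,0.24904,0.51229,-5.04959,-2.40673,1.91252
35,1.24655,1.35214,-0.60079,-0.84638,1.04781,-1.59975,0.59225,0.24458,0.50509,-4.88789,-2.56269,1.85519
36,1.23127,1.36777,-0.62411,-1.19494,1.03782,-1.50562,0.59503,0.24016,0.49813,-4.69395,-2.74594,1.79342
37,1.21087,1.38329,-0.64589,-1.52708,1.03283,-1.39457,0.59751,0.23582,0.49135,-4.47583,-2.95622,1.72834
38,1.18567,1.39876,-0.66589,-1.83583,1.03178,-1.26903,0.59971,0.23161,0.48471,-4.24141,-3.19299,1.66133
39,1.15605,1.41424,-0.68392,-2.11582,1.03354,-1.13209,0.60167,0.22754,0.47816,-3.99753,-3.45549,1.59372
40,1.12248,1.42976,-0.69984,-2.36316,1.03697,-0.98721,0.60344,0.22368,0.47165,-3.74951,-3.74276,1.52663
41,1.08546,1.44533,-0.71354,-2.57516,1.04101,-0.83795,0.60504,0.22004,0.46513,-3.50094,-4.05355,1.46092
42,1.04554,1.46096,-0.72500,-2.75013,1.04464,-0.68784,0.60650,0.21668,0.45857,-3.25383,-4.38616,1.39715
43,1.00328,1.47664,-0.73423,-2.88705,1.04702,-0.54028,0.60784,0.21362,0.45194,-3.00902,-4.73837,1.33568
44,0.95925,1.49234,-0.74129,-2.98545,1.04741,-0.39855,0.60909,0.21090,0.44522,-2.76663,-5.10725,1.27674
45,0.91404,1.50802,-0.74628,-3.04524,1.04522,-0.26578,0.61025,0.20855,0.43839,-2.52668,-5.48915,1.22051
46,0.86823,1.52365,-0.74937,-3.06674,1.04004,-0.14492,0.61133,0.20659,0.43144,-2.28961,-5.87963,1.16725
47,0.82237,1.53918,-0.75076,-3.05074,1.03163,-0.03872,0.61233,0.20505,0.42439,-2.05661,-6.27357,1.11730
48,0.77703,1.55455,-0.75072,-2.99718,1.02014,0.04303,0.61324,0.20392,0.41723,-1.82883,-6.66569,1.07777
49,0.73276,1.56974,-0.74964,-2.90853,1.00579,0.10190,0.61404,0.20324,0.40999,-1.61002,-7.05026,1.04630
50,0.69005,1.58468,-0.74780,-2.78948,0.98867,0.14416,0.61474,0.20299,0.40268,-1.40502,-7.42114,1.01677
51,0.64933,1.59936,-0.74546,-2.64423,0.96907,0.16893,0.61531,0.20314,0.39535,,,


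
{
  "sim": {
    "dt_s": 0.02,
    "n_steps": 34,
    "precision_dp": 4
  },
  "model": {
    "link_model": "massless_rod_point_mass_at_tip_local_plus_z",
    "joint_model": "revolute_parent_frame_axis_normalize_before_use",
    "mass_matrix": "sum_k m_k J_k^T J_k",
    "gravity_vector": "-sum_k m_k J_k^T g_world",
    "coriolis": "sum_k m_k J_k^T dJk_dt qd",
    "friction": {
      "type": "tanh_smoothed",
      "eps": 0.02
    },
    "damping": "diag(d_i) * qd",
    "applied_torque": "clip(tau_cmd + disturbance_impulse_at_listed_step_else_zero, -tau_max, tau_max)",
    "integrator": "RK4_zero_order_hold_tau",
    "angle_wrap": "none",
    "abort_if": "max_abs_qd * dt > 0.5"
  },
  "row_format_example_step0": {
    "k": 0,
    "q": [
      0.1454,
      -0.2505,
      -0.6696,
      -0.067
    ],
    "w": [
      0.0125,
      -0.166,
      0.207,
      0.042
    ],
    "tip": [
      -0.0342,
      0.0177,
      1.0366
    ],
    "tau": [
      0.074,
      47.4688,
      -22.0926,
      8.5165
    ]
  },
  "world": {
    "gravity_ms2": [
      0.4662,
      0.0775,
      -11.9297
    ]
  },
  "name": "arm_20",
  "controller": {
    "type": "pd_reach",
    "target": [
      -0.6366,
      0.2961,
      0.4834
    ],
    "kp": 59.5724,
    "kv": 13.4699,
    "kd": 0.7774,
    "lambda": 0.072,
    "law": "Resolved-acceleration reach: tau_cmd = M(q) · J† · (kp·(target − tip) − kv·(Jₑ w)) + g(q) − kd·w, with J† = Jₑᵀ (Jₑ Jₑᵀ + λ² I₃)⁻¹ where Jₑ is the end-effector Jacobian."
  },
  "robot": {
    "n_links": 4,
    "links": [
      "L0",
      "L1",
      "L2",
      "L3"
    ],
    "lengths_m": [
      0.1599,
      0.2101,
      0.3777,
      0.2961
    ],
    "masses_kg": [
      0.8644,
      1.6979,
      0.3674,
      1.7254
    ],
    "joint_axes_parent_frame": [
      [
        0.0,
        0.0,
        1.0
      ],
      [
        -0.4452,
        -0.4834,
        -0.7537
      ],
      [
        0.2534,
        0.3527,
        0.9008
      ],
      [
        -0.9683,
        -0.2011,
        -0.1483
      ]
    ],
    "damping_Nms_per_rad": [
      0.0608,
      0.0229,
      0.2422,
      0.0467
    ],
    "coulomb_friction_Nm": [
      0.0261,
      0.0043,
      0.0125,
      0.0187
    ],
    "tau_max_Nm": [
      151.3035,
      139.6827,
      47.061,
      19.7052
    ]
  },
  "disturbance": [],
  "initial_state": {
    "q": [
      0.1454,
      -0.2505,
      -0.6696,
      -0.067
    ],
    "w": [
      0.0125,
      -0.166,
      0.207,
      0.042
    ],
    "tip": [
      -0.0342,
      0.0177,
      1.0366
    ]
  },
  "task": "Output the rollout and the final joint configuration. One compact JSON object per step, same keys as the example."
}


{"k":1,"q":[0.1473,-0.2468,-0.6858,-0.0773],"w":[0.3356,0.6514,-1.5416,-0.968],"tip":[-0.0394,0.0197,1.036],"tau":[-0.1942,33.8251,-14.6692,6.6143]}
{"k":2,"q":[0.1529,-0.2147,-0.6965,-0.094],"w":[0.3443,2.4842,0.3153,-0.7328],"tip":[-0.0567,0.0285,1.0346],"tau":[-0.0734,22.9586,-11.627,4.0628]}
{"k":3,"q":[0.1588,-0.1713,-0.7231,-0.1221],"w":[0.633,2.0376,-2.5036,-1.8398],"tip":[-0.0825,0.0425,1.0311],"tau":[-0.1245,15.0677,-5.5388,3.0329]}
{"k":4,"q":[0.1789,-0.1109,-0.7369,-0.1469],"w":[1.344,3.8516,0.7509,-0.7269],"tip":[-0.1138,0.06,1.0259],"tau":[-0.3277,8.2058,-5.4619,0.7878]}
{"k":5,"q":[0.1852,-0.0481,-0.766,-0.1891],"w":[-0.1506,2.6322,-3.0898,-3.1502],"tip":[-0.1485,0.0797,1.0175],"tau":[1.0262,3.6095,0.1311,1.7877]}
{"k":6,"q":[0.2311,0.0194,-0.788,-0.2063],"w":[3.8471,3.9956,0.4873,1.0199],"tip":[-0.1855,0.1008,1.0071],"tau":[-1.7087,-1.0141,-0.968,-2.1877]}
{"k":7,"q":[0.2365,0.0939,-0.8071,-0.2576],"w":[-2.2416,3.5438,-1.9593,-5.569],"tip":[-0.2225,0.1219,0.9931],"tau":[2.9114,-3.6336,2.3077,3.0359]}
{"k":8,"q":[0.2752,0.1587,-0.8427,-0.2851],"w":[5.0182,2.9957,-1.7285,2.2343],"tip":[-0.2599,0.1432,0.9768],"tau":[-2.2341,-6.9846,3.9114,-3.8515]}
{"k":9,"q":[0.3022,0.236,-0.8514,-0.3164],"w":[-1.5075,4.5689,0.6368,-4.9728],"tip":[-0.2959,0.1637,0.9588],"tau":[2.3961,-8.725,2.2656,2.5065]}
{"k":10,"q":[0.3267,0.3,-0.8864,-0.3603],"w":[3.3478,2.0666,-3.7823,0.1961],"tip":[-0.3304,0.1832,0.9374],"tau":[-0.7953,-10.8696,7.7143,-2.0819]}
{"k":11,"q":[0.3569,0.371,-0.9002,-0.3885],"w":[0.0099,4.7739,1.8917,-2.8927],"tip":[-0.3632,0.2017,0.9157],"tau":[1.4139,-12.4092,2.9364,0.9154]}
{"k":12,"q":[0.3831,0.4332,-0.927,-0.4261],"w":[2.3178,1.7371,-4.0105,-1.0265],"tip":[-0.3936,0.2186,0.8919],"tau":[0.1672,-13.478,9.2865,-0.6046]}
{"k":13,"q":[0.4095,0.4962,-0.9452,-0.459],"w":[0.4806,4.3156,1.6932,-2.2274],"tip":[-0.4217,0.2341,0.8678],"tau":[1.1887,-14.5921,4.298,0.8002]}
{"k":14,"q":[0.4348,0.5545,-0.9654,-0.4924],"w":[1.8744,1.7452,-3.2636,-1.226],"tip":[-0.4474,0.2479,0.8432],"tau":[0.6861,-15.1499,9.5047,0.1343]}
{"k":15,"q":[0.4598,0.6096,-0.9845,-0.5237],"w":[0.7063,3.5976,1.008,-1.8937],"tip":[-0.4707,0.2603,0.8186],"tau":[1.1392,-15.7291,5.6404,1.0967]}
{"k":16,"q":[0.483,0.6624,-1.0004,-0.5546],"w":[1.5186,1.8198,-2.3022,-1.2638],"tip":[-0.4916,0.2711,0.7945],"tau":[0.9848,-15.9765,9.0887,0.7936]}
{"k":17,"q":[0.5063,0.7103,-1.0181,-0.5831],"w":[0.8425,2.8755,0.327,-1.5956],"tip":[-0.5103,0.2805,0.771],"tau":[1.0994,-16.1517,6.6221,1.4365]}
{"k":18,"q":[0.5276,0.7565,-1.0313,-0.6109],"w":[1.2351,1.8196,-1.4886,-1.2328],"tip":[-0.527,0.2885,0.7484],"tau":[1.0678,-16.1675,8.4777,1.3715]}
{"k":19,"q":[0.5486,0.7979,-1.0465,-0.6367],"w":[0.8797,2.2782,-0.1211,-1.3516],"tip":[-0.5419,0.2953,0.7268],"tau":[1.0256,-16.0873,7.1169,1.7749]}
{"k":20,"q":[0.5679,0.8374,-1.0579,-0.6614],"w":[1.0222,1.7056,-0.9458,-1.1518],"tip":[-0.555,0.3009,0.7064],"tau":[0.9988,-15.939,7.9013,1.831]}
{"k":21,"q":[0.5865,0.8728,-1.0704,-0.6844],"w":[0.841,1.8192,-0.3323,-1.1602],"tip":[-0.5665,0.3055,0.6872],"tau":[0.908,-15.7188,7.2098,2.078]}
{"k":22,"q":[0.6036,0.906,-1.0803,-0.7063],"w":[0.8593,1.5106,-0.6327,-1.0451],"tip":[-0.5767,0.3092,0.6693],"tau":[0.8564,-15.4728,7.4166,2.1721]}
{"k":23,"q":[0.6198,0.9359,-1.0904,-0.7267],"w":[0.7578,1.4698,-0.3823,-1.0082],"tip":[-0.5857,0.3121,0.6526],"tau":[0.763,-15.1902,7.0503,2.3243]}
{"k":24,"q":[0.6347,0.9634,-1.0989,-0.746],"w":[0.7264,1.2848,-0.4592,-0.9316],"tip":[-0.5935,0.3142,0.6372],"tau":[0.6967,-14.9029,7.0084,2.4116]}
{"k":25,"q":[0.6486,0.9881,-1.1071,-0.7641],"w":[0.6574,1.1939,-0.356,-0.882],"tip":[-0.6003,0.3158,0.6231],"tau":[0.6155,-14.6066,6.7789,2.5063]}
{"k":26,"q":[0.6613,1.0107,-1.1142,-0.7811],"w":[0.611,1.0644,-0.3557,-0.8228],"tip":[-0.6063,0.3169,0.6101],"tau":[0.5503,-14.3178,6.6558,2.5712]}
{"k":27,"q":[0.673,1.031,-1.1209,-0.797],"w":[0.5558,0.968,-0.3053,-0.7733],"tip":[-0.6116,0.3176,0.5982],"tau":[0.4852,-14.0367,6.4849,2.6289]}
{"k":28,"q":[0.6837,1.0494,-1.1268,-0.8119],"w":[0.5086,0.8672,-0.2848,-0.7235],"tip":[-0.6161,0.3179,0.5874],"tau":[0.4311,-13.7705,6.3507,2.6707]}
{"k":29,"q":[0.6934,1.0658,-1.1322,-0.8259],"w":[0.4612,0.7806,-0.2533,-0.6783],"tip":[-0.6201,0.3179,0.5776],"tau":[0.3827,-13.52,6.2125,2.7036]}
{"k":30,"q":[0.7022,1.0806,-1.1371,-0.839],"w":[0.4178,0.6985,-0.2307,-0.6351],"tip":[-0.6236,0.3178,0.5687],"tau":[0.3429,-13.2877,6.0918,2.7266]}
{"k":31,"q":[0.7102,1.0939,-1.1415,-0.8513],"w":[0.3766,0.6251,-0.2072,-0.5949],"tip":[-0.6266,0.3174,0.5606],"tau":[0.3101,-13.074,5.979,2.7426]}
{"k":32,"q":[0.7173,1.1057,-1.1454,-0.8628],"w":[0.3385,0.5579,-0.1872,-0.5573],"tip":[-0.6292,0.3169,0.5533],"tau":[0.2844,-12.8791,5.8784,2.7523]}
{"k":33,"q":[0.7237,1.1162,-1.149,-0.8735],"w":[0.3031,0.4973,-0.1685,-0.5222],"tip":[-0.6315,0.3162,0.5467],"tau":[0.265,-12.7025,5.7878,2.757]}
{"k":34,"q":[0.7295,1.1256,-1.1522,-0.8836],"w":[0.2704,0.4425,-0.1519,-0.4894],"tip":[-0.6334,0.3155,0.5408]}
{"summary": "final q (rad): 0.7295 1.1256 -1.1522 -0.8836"}


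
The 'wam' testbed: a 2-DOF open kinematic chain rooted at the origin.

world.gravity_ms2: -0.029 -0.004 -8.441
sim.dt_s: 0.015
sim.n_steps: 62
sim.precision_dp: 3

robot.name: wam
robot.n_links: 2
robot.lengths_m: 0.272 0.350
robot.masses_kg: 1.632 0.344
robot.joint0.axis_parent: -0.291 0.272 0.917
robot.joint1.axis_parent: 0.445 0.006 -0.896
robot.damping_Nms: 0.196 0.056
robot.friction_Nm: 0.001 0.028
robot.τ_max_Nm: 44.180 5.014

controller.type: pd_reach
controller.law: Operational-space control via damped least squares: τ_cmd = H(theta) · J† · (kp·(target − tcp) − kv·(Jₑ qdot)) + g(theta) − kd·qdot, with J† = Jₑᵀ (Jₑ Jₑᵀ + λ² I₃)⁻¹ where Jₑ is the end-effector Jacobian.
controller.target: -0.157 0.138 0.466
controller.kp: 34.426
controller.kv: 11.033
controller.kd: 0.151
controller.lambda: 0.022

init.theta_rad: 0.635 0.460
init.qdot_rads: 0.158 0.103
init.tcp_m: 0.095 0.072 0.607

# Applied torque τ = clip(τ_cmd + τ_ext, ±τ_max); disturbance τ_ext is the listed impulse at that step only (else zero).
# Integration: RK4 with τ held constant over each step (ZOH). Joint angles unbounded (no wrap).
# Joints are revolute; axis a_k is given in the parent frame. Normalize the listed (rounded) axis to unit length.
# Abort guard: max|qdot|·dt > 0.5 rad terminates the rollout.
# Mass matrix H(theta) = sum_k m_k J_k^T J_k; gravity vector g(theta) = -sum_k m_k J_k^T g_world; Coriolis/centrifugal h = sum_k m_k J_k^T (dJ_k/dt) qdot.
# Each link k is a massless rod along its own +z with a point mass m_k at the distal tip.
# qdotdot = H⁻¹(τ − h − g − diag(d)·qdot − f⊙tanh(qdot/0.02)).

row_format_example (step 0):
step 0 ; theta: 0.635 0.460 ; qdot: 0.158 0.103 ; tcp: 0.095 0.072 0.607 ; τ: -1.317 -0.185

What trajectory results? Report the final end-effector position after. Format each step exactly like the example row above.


step 1 ; theta: 0.633 0.452 ; qdot: -0.413 -1.039 ; tcp: 0.094 0.073 0.607 ; τ: -1.106 0.008
step 2 ; theta: 0.625 0.436 ; qdot: -0.618 -1.182 ; tcp: 0.093 0.073 0.608 ; τ: -0.980 0.012
step 3 ; theta: 0.615 0.418 ; qdot: -0.733 -1.171 ; tcp: 0.092 0.073 0.608 ; τ: -0.890 -0.009
step 4 ; theta: 0.603 0.401 ; qdot: -0.812 -1.141 ; tcp: 0.090 0.073 0.609 ; τ: -0.820 -0.028
step 5 ; theta: 0.591 0.384 ; qdot: -0.868 -1.114 ; tcp: 0.088 0.072 0.609 ; τ: -0.766 -0.044
step 6 ; theta: 0.577 0.367 ; qdot: -0.908 -1.094 ; tcp: 0.086 0.071 0.610 ; τ: -0.722 -0.055
step 7 ; theta: 0.564 0.351 ; qdot: -0.937 -1.078 ; tcp: 0.085 0.070 0.610 ; τ: -0.687 -0.064
step 8 ; theta: 0.549 0.335 ; qdot: -0.957 -1.068 ; tcp: 0.083 0.069 0.611 ; τ: -0.657 -0.070
step 9 ; theta: 0.535 0.319 ; qdot: -0.971 -1.060 ; tcp: 0.081 0.068 0.611 ; τ: -0.632 -0.075
step 10 ; theta: 0.520 0.303 ; qdot: -0.980 -1.055 ; tcp: 0.079 0.067 0.612 ; τ: -0.611 -0.078
step 11 ; theta: 0.506 0.287 ; qdot: -0.985 -1.051 ; tcp: 0.076 0.065 0.613 ; τ: -0.591 -0.080
step 12 ; theta: 0.491 0.272 ; qdot: -0.987 -1.049 ; tcp: 0.074 0.064 0.613 ; τ: -0.574 -0.082
step 13 ; theta: 0.476 0.256 ; qdot: -0.988 -1.047 ; tcp: 0.072 0.063 0.614 ; τ: -0.558 -0.083
step 14 ; theta: 0.461 0.240 ; qdot: -0.987 -1.046 ; tcp: 0.070 0.062 0.614 ; τ: -0.543 -0.083
step 15 ; theta: 0.446 0.224 ; qdot: -0.985 -1.046 ; tcp: 0.068 0.060 0.615 ; τ: -0.529 -0.083
step 16 ; theta: 0.432 0.209 ; qdot: -0.981 -1.046 ; tcp: 0.066 0.059 0.615 ; τ: -0.516 -0.083
step 17 ; theta: 0.417 0.193 ; qdot: -0.977 -1.046 ; tcp: 0.064 0.058 0.615 ; τ: -0.503 -0.082
step 18 ; theta: 0.402 0.177 ; qdot: -0.973 -1.046 ; tcp: 0.061 0.057 0.616 ; τ: -0.490 -0.082
step 19 ; theta: 0.388 0.162 ; qdot: -0.968 -1.046 ; tcp: 0.059 0.056 0.616 ; τ: -0.478 -0.081
step 20 ; theta: 0.373 0.146 ; qdot: -0.963 -1.047 ; tcp: 0.057 0.055 0.617 ; τ: -0.465 -0.080
step 21 ; theta: 0.359 0.130 ; qdot: -0.958 -1.047 ; tcp: 0.055 0.054 0.617 ; τ: -0.453 -0.079
step 22 ; theta: 0.345 0.115 ; qdot: -0.952 -1.047 ; tcp: 0.052 0.053 0.617 ; τ: -0.441 -0.078
step 23 ; theta: 0.330 0.099 ; qdot: -0.947 -1.046 ; tcp: 0.050 0.052 0.618 ; τ: -0.430 -0.077
step 24 ; theta: 0.316 0.083 ; qdot: -0.941 -1.046 ; tcp: 0.048 0.052 0.618 ; τ: -0.418 -0.076
step 25 ; theta: 0.302 0.068 ; qdot: -0.935 -1.046 ; tcp: 0.046 0.051 0.618 ; τ: -0.406 -0.074
step 26 ; theta: 0.288 0.052 ; qdot: -0.929 -1.045 ; tcp: 0.043 0.050 0.618 ; τ: -0.395 -0.073
step 27 ; theta: 0.274 0.036 ; qdot: -0.923 -1.045 ; tcp: 0.041 0.049 0.619 ; τ: -0.383 -0.071
step 28 ; theta: 0.261 0.021 ; qdot: -0.916 -1.044 ; tcp: 0.039 0.049 0.619 ; τ: -0.372 -0.070
step 29 ; theta: 0.247 0.005 ; qdot: -0.910 -1.043 ; tcp: 0.037 0.048 0.619 ; τ: -0.361 -0.068
step 30 ; theta: 0.233 -0.011 ; qdot: -0.904 -1.042 ; tcp: 0.034 0.048 0.619 ; τ: -0.349 -0.067
step 31 ; theta: 0.220 -0.026 ; qdot: -0.897 -1.040 ; tcp: 0.032 0.047 0.619 ; τ: -0.338 -0.065
step 32 ; theta: 0.206 -0.042 ; qdot: -0.891 -1.039 ; tcp: 0.030 0.047 0.620 ; τ: -0.327 -0.063
step 33 ; theta: 0.193 -0.057 ; qdot: -0.885 -1.037 ; tcp: 0.027 0.046 0.620 ; τ: -0.316 -0.062
step 34 ; theta: 0.180 -0.073 ; qdot: -0.878 -1.035 ; tcp: 0.025 0.046 0.620 ; τ: -0.305 -0.060
step 35 ; theta: 0.167 -0.088 ; qdot: -0.872 -1.033 ; tcp: 0.023 0.046 0.620 ; τ: -0.295 -0.058
step 36 ; theta: 0.154 -0.104 ; qdot: -0.865 -1.031 ; tcp: 0.021 0.045 0.620 ; τ: -0.284 -0.056
step 37 ; theta: 0.141 -0.119 ; qdot: -0.859 -1.029 ; tcp: 0.018 0.045 0.620 ; τ: -0.273 -0.054
step 38 ; theta: 0.128 -0.135 ; qdot: -0.852 -1.027 ; tcp: 0.016 0.045 0.620 ; τ: -0.263 -0.052
step 39 ; theta: 0.115 -0.150 ; qdot: -0.846 -1.024 ; tcp: 0.014 0.045 0.620 ; τ: -0.252 -0.050
step 40 ; theta: 0.103 -0.165 ; qdot: -0.839 -1.021 ; tcp: 0.012 0.045 0.620 ; τ: -0.242 -0.048
step 41 ; theta: 0.090 -0.181 ; qdot: -0.832 -1.018 ; tcp: 0.010 0.045 0.620 ; τ: -0.232 -0.046
step 42 ; theta: 0.078 -0.196 ; qdot: -0.826 -1.015 ; tcp: 0.007 0.044 0.620 ; τ: -0.221 -0.044
step 43 ; theta: 0.065 -0.211 ; qdot: -0.819 -1.012 ; tcp: 0.005 0.044 0.620 ; τ: -0.211 -0.042
step 44 ; theta: 0.053 -0.226 ; qdot: -0.813 -1.009 ; tcp: 0.003 0.044 0.620 ; τ: -0.201 -0.040
step 45 ; theta: 0.041 -0.241 ; qdot: -0.806 -1.005 ; tcp: 0.001 0.044 0.620 ; τ: -0.191 -0.038
step 46 ; theta: 0.029 -0.256 ; qdot: -0.799 -1.002 ; tcp: -0.001 0.045 0.619 ; τ: -0.181 -0.036
step 47 ; theta: 0.017 -0.271 ; qdot: -0.793 -0.998 ; tcp: -0.003 0.045 0.619 ; τ: -0.172 -0.034
step 48 ; theta: 0.005 -0.286 ; qdot: -0.786 -0.994 ; tcp: -0.006 0.045 0.619 ; τ: -0.162 -0.031
step 49 ; theta: -0.007 -0.301 ; qdot: -0.780 -0.990 ; tcp: -0.008 0.045 0.619 ; τ: -0.152 -0.029
step 50 ; theta: -0.018 -0.316 ; qdot: -0.773 -0.986 ; tcp: -0.010 0.045 0.619 ; τ: -0.143 -0.027
step 51 ; theta: -0.030 -0.331 ; qdot: -0.766 -0.982 ; tcp: -0.012 0.045 0.619 ; τ: -0.134 -0.025
step 52 ; theta: -0.041 -0.345 ; qdot: -0.760 -0.978 ; tcp: -0.014 0.046 0.618 ; τ: -0.124 -0.022
step 53 ; theta: -0.052 -0.360 ; qdot: -0.753 -0.973 ; tcp: -0.016 0.046 0.618 ; τ: -0.115 -0.020
step 54 ; theta: -0.064 -0.375 ; qdot: -0.746 -0.969 ; tcp: -0.018 0.046 0.618 ; τ: -0.106 -0.018
step 55 ; theta: -0.075 -0.389 ; qdot: -0.740 -0.964 ; tcp: -0.020 0.047 0.618 ; τ: -0.097 -0.015
step 56 ; theta: -0.086 -0.404 ; qdot: -0.733 -0.959 ; tcp: -0.022 0.047 0.617 ; τ: -0.088 -0.013
step 57 ; theta: -0.097 -0.418 ; qdot: -0.727 -0.954 ; tcp: -0.024 0.047 0.617 ; τ: -0.080 -0.011
step 58 ; theta: -0.108 -0.432 ; qdot: -0.720 -0.949 ; tcp: -0.026 0.048 0.617 ; τ: -0.071 -0.008
step 59 ; theta: -0.118 -0.446 ; qdot: -0.713 -0.944 ; tcp: -0.028 0.048 0.617 ; τ: -0.062 -0.006
step 60 ; theta: -0.129 -0.460 ; qdot: -0.707 -0.939 ; tcp: -0.030 0.049 0.616 ; τ: -0.054 -0.004
step 61 ; theta: -0.140 -0.474 ; qdot: -0.700 -0.934 ; tcp: -0.032 0.049 0.616 ; τ: -0.045 -0.001
step 62 ; theta: -0.150 -0.488 ; qdot: -0.694 -0.928 ; tcp: -0.034 0.049 0.616
final tcp position (m): -0.034 0.049 0.616


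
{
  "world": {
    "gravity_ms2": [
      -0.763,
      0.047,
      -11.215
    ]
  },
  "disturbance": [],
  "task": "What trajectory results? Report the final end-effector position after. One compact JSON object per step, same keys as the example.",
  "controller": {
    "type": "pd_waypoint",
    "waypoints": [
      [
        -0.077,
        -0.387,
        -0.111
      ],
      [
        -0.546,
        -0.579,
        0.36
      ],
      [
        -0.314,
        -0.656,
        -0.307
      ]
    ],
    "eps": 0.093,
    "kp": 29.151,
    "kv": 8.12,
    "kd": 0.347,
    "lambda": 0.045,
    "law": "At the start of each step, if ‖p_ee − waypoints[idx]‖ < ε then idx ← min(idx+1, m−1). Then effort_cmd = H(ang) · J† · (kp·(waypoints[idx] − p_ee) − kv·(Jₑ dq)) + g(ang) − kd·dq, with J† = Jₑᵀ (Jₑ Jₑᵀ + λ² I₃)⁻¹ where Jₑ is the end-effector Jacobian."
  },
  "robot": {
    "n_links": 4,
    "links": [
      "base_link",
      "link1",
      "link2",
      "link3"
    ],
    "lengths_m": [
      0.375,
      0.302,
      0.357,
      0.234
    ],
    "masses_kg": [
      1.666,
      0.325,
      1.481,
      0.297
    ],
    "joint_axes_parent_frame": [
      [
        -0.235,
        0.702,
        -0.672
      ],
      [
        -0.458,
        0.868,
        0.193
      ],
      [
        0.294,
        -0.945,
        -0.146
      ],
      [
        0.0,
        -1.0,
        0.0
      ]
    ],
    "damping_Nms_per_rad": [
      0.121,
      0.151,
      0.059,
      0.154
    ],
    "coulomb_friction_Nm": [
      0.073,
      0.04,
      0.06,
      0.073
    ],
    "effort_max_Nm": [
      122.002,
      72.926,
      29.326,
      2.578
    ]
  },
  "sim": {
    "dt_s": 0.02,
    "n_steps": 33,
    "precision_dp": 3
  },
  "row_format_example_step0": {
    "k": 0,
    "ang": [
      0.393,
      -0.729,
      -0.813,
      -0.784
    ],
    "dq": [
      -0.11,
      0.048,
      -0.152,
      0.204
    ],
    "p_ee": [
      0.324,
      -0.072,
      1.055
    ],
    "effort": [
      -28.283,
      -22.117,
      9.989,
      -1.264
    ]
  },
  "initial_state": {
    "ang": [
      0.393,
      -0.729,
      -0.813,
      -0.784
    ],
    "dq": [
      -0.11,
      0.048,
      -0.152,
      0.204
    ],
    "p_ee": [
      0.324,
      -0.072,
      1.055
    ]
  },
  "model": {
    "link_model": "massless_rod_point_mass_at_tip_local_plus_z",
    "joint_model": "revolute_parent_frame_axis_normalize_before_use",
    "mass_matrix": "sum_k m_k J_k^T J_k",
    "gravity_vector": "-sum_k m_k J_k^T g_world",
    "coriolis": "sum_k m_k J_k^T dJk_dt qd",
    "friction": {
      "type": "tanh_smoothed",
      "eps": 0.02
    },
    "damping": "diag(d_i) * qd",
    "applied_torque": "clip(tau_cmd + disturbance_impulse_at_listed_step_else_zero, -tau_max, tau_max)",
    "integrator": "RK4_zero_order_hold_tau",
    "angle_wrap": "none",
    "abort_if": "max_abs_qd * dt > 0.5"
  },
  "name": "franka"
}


{"k":1,"ang":[0.389,-0.741,-0.83,-0.801],"dq":[-0.29,-1.256,-1.586,-1.818],"p_ee":[0.322,-0.074,1.049],"effort":[-22.192,-17.029,8.848,-0.29]}
{"k":2,"ang":[0.382,-0.776,-0.873,-0.842],"dq":[-0.455,-2.208,-2.685,-2.247],"p_ee":[0.314,-0.077,1.034],"effort":[-14.645,-11.498,6.987,-0.05]}
{"k":3,"ang":[0.373,-0.827,-0.932,-0.89],"dq":[-0.466,-2.895,-3.227,-2.509],"p_ee":[0.302,-0.081,1.014],"effort":[-7.703,-6.634,5.132,0.104]}
{"k":4,"ang":[0.365,-0.891,-0.999,-0.941],"dq":[-0.312,-3.458,-3.412,-2.642],"p_ee":[0.286,-0.086,0.992],"effort":[-1.693,-2.582,3.465,0.202]}
{"k":5,"ang":[0.362,-0.965,-1.067,-0.995],"dq":[-0.007,-3.967,-3.361,-2.7],"p_ee":[0.266,-0.091,0.968],"effort":[3.491,0.708,2.027,0.272]}
{"k":6,"ang":[0.366,-1.049,-1.132,-1.049],"dq":[0.421,-4.443,-3.142,-2.723],"p_ee":[0.246,-0.095,0.944],"effort":[8.115,3.359,0.804,0.328]}
{"k":7,"ang":[0.38,-1.143,-1.191,-1.104],"dq":[0.979,-4.905,-2.766,-2.751],"p_ee":[0.224,-0.1,0.919],"effort":[12.016,5.438,-0.15,0.384]}
{"k":8,"ang":[0.406,-1.245,-1.241,-1.159],"dq":[1.631,-5.306,-2.215,-2.805],"p_ee":[0.202,-0.103,0.896],"effort":[12.189,6.554,-0.302,0.443]}
{"k":9,"ang":[0.444,-1.352,-1.278,-1.216],"dq":[2.135,-5.42,-1.526,-2.875],"p_ee":[0.18,-0.105,0.873],"effort":[-2.198,5.315,1.775,0.489]}
{"k":10,"ang":[0.481,-1.453,-1.305,-1.273],"dq":[1.634,-4.694,-1.157,-2.767],"p_ee":[0.159,-0.104,0.852],"effort":[-23.421,3.298,4.123,0.454]}
{"k":11,"ang":[0.496,-1.532,-1.333,-1.323],"dq":[-0.089,-3.29,-1.607,-2.346],"p_ee":[0.138,-0.103,0.832],"effort":[-28.862,3.281,4.268,0.327]}
{"k":12,"ang":[0.475,-1.584,-1.372,-1.367],"dq":[-2.017,-1.901,-2.334,-2.064],"p_ee":[0.118,-0.103,0.812],"effort":[-26.553,4.158,3.889,0.287]}
{"k":13,"ang":[0.417,-1.609,-1.424,-1.408],"dq":[-3.826,-0.522,-2.894,-2.006],"p_ee":[0.098,-0.104,0.791],"effort":[-20.622,5.586,3.267,0.346]}
{"k":14,"ang":[0.325,-1.605,-1.484,-1.449],"dq":[-5.41,0.934,-3.086,-2.057],"p_ee":[0.077,-0.106,0.771],"effort":[-4.353,7.806,1.141,0.446]}
{"k":15,"ang":[0.21,-1.576,-1.541,-1.492],"dq":[-6.076,1.973,-2.637,-2.244],"p_ee":[0.054,-0.108,0.75],"effort":[21.269,9.733,-2.901,0.583]}
{"k":16,"ang":[0.1,-1.541,-1.583,-1.541],"dq":[-4.916,1.476,-1.636,-2.535],"p_ee":[0.029,-0.109,0.731],"effort":[31.919,10.174,-5.215,0.717]}
{"k":17,"ang":[0.022,-1.527,-1.607,-1.592],"dq":[-2.928,-0.061,-0.807,-2.603],"p_ee":[0.005,-0.112,0.713],"effort":[30.929,9.682,-5.525,0.731]}
{"k":18,"ang":[-0.018,-1.544,-1.618,-1.643],"dq":[-1.072,-1.66,-0.261,-2.483],"p_ee":[-0.017,-0.117,0.697],"effort":[26.79,8.554,-5.041,0.666]}
{"k":19,"ang":[-0.025,-1.591,-1.62,-1.69],"dq":[0.386,-2.947,0.131,-2.242],"p_ee":[-0.035,-0.123,0.682],"effort":[19.781,6.854,-4.003,0.561]}
{"k":20,"ang":[-0.008,-1.658,-1.615,-1.73],"dq":[1.242,-3.753,0.314,-1.832],"p_ee":[-0.051,-0.128,0.668],"effort":[6.683,5.089,-2.215,0.408]}
{"k":21,"ang":[0.016,-1.734,-1.612,-1.761],"dq":[1.139,-3.89,0.041,-1.267],"p_ee":[-0.065,-0.131,0.655],"effort":[-8.937,4.77,-0.421,0.234]}
{"k":22,"ang":[0.027,-1.806,-1.62,-1.781],"dq":[-0.001,-3.359,-0.792,-0.783],"p_ee":[-0.078,-0.134,0.642],"effort":[-16.784,5.775,0.383,0.135]}
{"k":23,"ang":[0.011,-1.865,-1.646,-1.795],"dq":[-1.602,-2.517,-1.817,-0.6],"p_ee":[-0.092,-0.137,0.625],"effort":[-16.69,6.668,0.509,0.171]}
{"k":24,"ang":[-0.037,-1.906,-1.691,-1.807],"dq":[-3.183,-1.602,-2.664,-0.612],"p_ee":[-0.105,-0.14,0.606],"effort":[-12.178,6.97,0.268,0.277]}
{"k":25,"ang":[-0.114,-1.93,-1.749,-1.82],"dq":[-4.491,-0.721,-3.144,-0.669],"p_ee":[-0.119,-0.145,0.585],"effort":[-4.118,6.742,-0.439,0.388]}
{"k":26,"ang":[-0.211,-1.938,-1.812,-1.834],"dq":[-5.262,-0.057,-3.141,-0.764],"p_ee":[-0.134,-0.15,0.562],"effort":[6.559,6.394,-1.722,0.5]}
{"k":27,"ang":[-0.316,-1.937,-1.87,-1.852],"dq":[-5.243,0.12,-2.628,-0.979],"p_ee":[-0.151,-0.158,0.538],"effort":[15.483,6.43,-3.175,0.635]}
{"k":28,"ang":[-0.414,-1.938,-1.914,-1.874],"dq":[-4.557,-0.207,-1.81,-1.285],"p_ee":[-0.168,-0.167,0.514],"effort":[19.295,6.558,-4.161,0.768]}
{"k":29,"ang":[-0.496,-1.948,-1.942,-1.902],"dq":[-3.627,-0.791,-1.0,-1.481],"p_ee":[-0.183,-0.178,0.49],"effort":[18.809,6.222,-4.484,0.825]}
{"k":30,"ang":[-0.56,-1.97,-1.955,-1.932],"dq":[-2.788,-1.394,-0.356,-1.471],"p_ee":[-0.197,-0.19,0.468],"effort":[15.942,5.391,-4.312,0.79]}
{"k":31,"ang":[-0.61,-2.003,-1.958,-1.959],"dq":[-2.193,-1.894,0.084,-1.285],"p_ee":[-0.209,-0.203,0.448],"effort":[12.129,4.403,-3.904,0.692]}
{"k":32,"ang":[-0.651,-2.045,-1.954,-1.982],"dq":[-1.896,-2.255,0.314,-0.995],"p_ee":[-0.219,-0.217,0.429],"effort":[8.489,3.685,-3.526,0.57]}
{"k":33,"ang":[-0.689,-2.092,-1.947,-1.999],"dq":[-1.866,-2.465,0.401,-0.713],"p_ee":[-0.228,-0.231,0.41]}
{"summary": "final p_ee position (m): -0.228 -0.231 0.410"}


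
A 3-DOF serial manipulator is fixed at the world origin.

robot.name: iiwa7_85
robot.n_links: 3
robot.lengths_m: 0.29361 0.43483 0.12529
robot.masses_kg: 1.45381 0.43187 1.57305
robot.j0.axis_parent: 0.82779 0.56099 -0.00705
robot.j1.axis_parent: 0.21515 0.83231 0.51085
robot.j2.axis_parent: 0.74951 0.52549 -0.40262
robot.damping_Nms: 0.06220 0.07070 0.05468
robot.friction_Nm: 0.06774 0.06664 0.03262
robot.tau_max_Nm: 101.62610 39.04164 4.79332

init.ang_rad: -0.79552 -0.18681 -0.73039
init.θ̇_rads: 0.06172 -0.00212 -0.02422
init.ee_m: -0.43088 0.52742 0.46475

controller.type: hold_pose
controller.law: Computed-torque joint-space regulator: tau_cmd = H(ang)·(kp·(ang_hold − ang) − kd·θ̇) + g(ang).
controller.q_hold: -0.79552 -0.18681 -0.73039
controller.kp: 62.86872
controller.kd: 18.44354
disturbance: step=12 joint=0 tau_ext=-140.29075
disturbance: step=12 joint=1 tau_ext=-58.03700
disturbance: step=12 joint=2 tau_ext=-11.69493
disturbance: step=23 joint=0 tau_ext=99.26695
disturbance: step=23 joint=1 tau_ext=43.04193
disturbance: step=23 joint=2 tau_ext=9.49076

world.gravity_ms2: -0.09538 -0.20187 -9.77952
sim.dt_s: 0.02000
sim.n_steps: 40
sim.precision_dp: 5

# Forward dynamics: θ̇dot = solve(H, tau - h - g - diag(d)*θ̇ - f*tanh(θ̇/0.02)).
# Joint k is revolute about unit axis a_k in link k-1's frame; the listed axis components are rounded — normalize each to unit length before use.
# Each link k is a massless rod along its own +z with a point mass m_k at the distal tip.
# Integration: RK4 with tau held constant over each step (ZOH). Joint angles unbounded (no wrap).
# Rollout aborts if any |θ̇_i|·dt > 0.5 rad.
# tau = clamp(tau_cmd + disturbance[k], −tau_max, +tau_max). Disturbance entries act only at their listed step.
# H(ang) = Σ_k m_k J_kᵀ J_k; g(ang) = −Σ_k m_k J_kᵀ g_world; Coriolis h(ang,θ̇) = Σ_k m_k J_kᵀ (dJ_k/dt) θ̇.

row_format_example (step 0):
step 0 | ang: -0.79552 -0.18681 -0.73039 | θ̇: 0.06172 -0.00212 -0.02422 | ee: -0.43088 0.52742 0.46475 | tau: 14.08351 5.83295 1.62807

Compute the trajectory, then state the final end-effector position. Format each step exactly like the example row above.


step 1 | ang: -0.79455 -0.18685 -0.73042 | θ̇: 0.03563 0.00287 -0.00701 | ee: -0.43064 0.52705 0.46539 | tau: 14.57680 6.02199 1.66521
step 2 | ang: -0.79401 -0.18682 -0.73028 | θ̇: 0.01914 0.00431 -0.00053 | ee: -0.43048 0.52685 0.46578 | tau: 14.92010 6.15895 1.69252
step 3 | ang: -0.79373 -0.18675 -0.73019 | θ̇: 0.00930 0.00432 -0.00462 | ee: -0.43039 0.52674 0.46601 | tau: 15.15377 6.25654 1.71300
step 4 | ang: -0.79360 -0.18672 -0.73006 | θ̇: 0.00317 0.00290 -0.00231 | ee: -0.43034 0.52669 0.46612 | tau: 15.30943 6.32312 1.72599
step 5 | ang: -0.79358 -0.18670 -0.72997 | θ̇: -0.00029 0.00200 -0.00554 | ee: -0.43033 0.52669 0.46615 | tau: 15.41217 6.36847 1.73546
step 6 | ang: -0.79360 -0.18670 -0.72987 | θ̇: -0.00248 0.00098 -0.00430 | ee: -0.43034 0.52670 0.46614 | tau: 15.48013 6.39846 1.74112
step 7 | ang: -0.79367 -0.18672 -0.72978 | θ̇: -0.00366 0.00055 -0.00568 | ee: -0.43036 0.52672 0.46610 | tau: 15.52510 6.41851 1.74519
step 8 | ang: -0.79375 -0.18675 -0.72970 | θ̇: -0.00434 0.00018 -0.00534 | ee: -0.43039 0.52676 0.46604 | tau: 15.55500 6.43171 1.74763
step 9 | ang: -0.79384 -0.18678 -0.72962 | θ̇: -0.00464 0.00006 -0.00577 | ee: -0.43042 0.52679 0.46598 | tau: 15.57489 6.44049 1.74930
step 10 | ang: -0.79394 -0.18682 -0.72953 | θ̇: -0.00472 -0.00001 -0.00572 | ee: -0.43045 0.52683 0.46591 | tau: 15.58818 6.44628 1.75030
step 11 | ang: -0.79403 -0.18685 -0.72945 | θ̇: -0.00466 0.00000 -0.00582 | ee: -0.43049 0.52687 0.46585 | tau: 15.59707 6.45011 1.75095
step 12 | ang: -0.79413 -0.18689 -0.72938 | θ̇: -0.00451 0.00004 -0.00581 | ee: -0.43052 0.52691 0.46578 | tau: -101.62610 -39.04164 -4.79332
step 13 | ang: -0.81473 -0.19109 -0.66182 | θ̇: -2.08956 -0.40118 6.98700 | ee: -0.43632 0.53543 0.45792 | tau: 60.58244 23.86453 4.44025
step 14 | ang: -0.84897 -0.19564 -0.55465 | θ̇: -1.30953 -0.06486 3.54823 | ee: -0.44508 0.54844 0.44470 | tau: 46.88466 18.48704 3.92366
step 15 | ang: -0.86956 -0.19582 -0.50349 | θ̇: -0.74433 0.03694 1.55053 | ee: -0.44964 0.55572 0.43588 | tau: 37.25327 14.72522 3.34598
step 16 | ang: -0.88059 -0.19495 -0.48355 | θ̇: -0.35915 0.04773 0.45563 | ee: -0.45185 0.55954 0.43059 | tau: 30.50083 12.12323 2.86615
step 17 | ang: -0.88525 -0.19409 -0.48048 | θ̇: -0.10921 0.03470 -0.10077 | ee: -0.45271 0.56117 0.42791 | tau: 25.77570 10.30633 2.49921
step 18 | ang: -0.88592 -0.19367 -0.48394 | θ̇: 0.04064 0.00869 -0.23944 | ee: -0.45280 0.56143 0.42718 | tau: 22.48615 9.03612 2.21542
step 19 | ang: -0.88422 -0.19358 -0.48934 | θ̇: 0.12860 0.00107 -0.29941 | ee: -0.45243 0.56087 0.42782 | tau: 20.23904 8.14270 2.01787
step 20 | ang: -0.88113 -0.19359 -0.49561 | θ̇: 0.18093 -0.00163 -0.32807 | ee: -0.45176 0.55981 0.42932 | tau: 18.68130 7.51983 1.88191
step 21 | ang: -0.87722 -0.19363 -0.50225 | θ̇: 0.20973 -0.00255 -0.33722 | ee: -0.45089 0.55846 0.43135 | tau: 17.60665 7.09050 1.78955
step 22 | ang: -0.87290 -0.19368 -0.50896 | θ̇: 0.22302 -0.00281 -0.33535 | ee: -0.44993 0.55695 0.43365 | tau: 16.87012 6.79817 1.72791
step 23 | ang: -0.86841 -0.19374 -0.51557 | θ̇: 0.22617 -0.00279 -0.32775 | ee: -0.44892 0.55538 0.43608 | tau: 101.62610 39.04164 4.79332
step 24 | ang: -0.84510 -0.18489 -0.63991 | θ̇: 2.00138 0.88308 -11.14640 | ee: -0.44213 0.54679 0.44151 | tau: -16.72621 -5.95194 0.52654
step 25 | ang: -0.81395 -0.17071 -0.80297 | θ̇: 1.18117 0.53084 -5.73687 | ee: -0.43204 0.53294 0.44958 | tau: -7.13632 -2.23957 1.02034
step 26 | ang: -0.79495 -0.16299 -0.88721 | θ̇: 0.73590 0.25039 -2.87977 | ee: -0.42582 0.52365 0.45573 | tau: -0.39934 0.35281 1.23105
step 27 | ang: -0.78305 -0.15978 -0.92816 | θ̇: 0.45885 0.07624 -1.28708 | ee: -0.42220 0.51786 0.46027 | tau: 4.37603 2.18145 1.34497
step 28 | ang: -0.77572 -0.15925 -0.94461 | θ̇: 0.27328 -0.01520 -0.39250 | ee: -0.42026 0.51453 0.46351 | tau: 7.76684 3.46693 1.42578
step 29 | ang: -0.77158 -0.15982 -0.94759 | θ̇: 0.14075 -0.03592 0.06078 | ee: -0.41934 0.51286 0.46573 | tau: 10.17025 4.33932 1.49533
step 30 | ang: -0.76966 -0.16042 -0.94483 | θ̇: 0.05139 -0.02391 0.21200 | ee: -0.41897 0.51223 0.46709 | tau: 11.86565 4.95340 1.57147
step 31 | ang: -0.76922 -0.16082 -0.93975 | θ̇: -0.00582 -0.01730 0.29453 | ee: -0.41892 0.51223 0.46781 | tau: 13.04786 5.38761 1.62824
step 32 | ang: -0.76966 -0.16118 -0.93345 | θ̇: -0.03826 -0.01871 0.33459 | ee: -0.41908 0.51261 0.46809 | tau: 13.83972 5.69225 1.67025
step 33 | ang: -0.77062 -0.16156 -0.92662 | θ̇: -0.05757 -0.01934 0.34805 | ee: -0.41938 0.51320 0.46808 | tau: 14.38633 5.90373 1.70102
step 34 | ang: -0.77188 -0.16195 -0.91967 | θ̇: -0.06843 -0.01918 0.34670 | ee: -0.41975 0.51391 0.46788 | tau: 14.76597 6.05028 1.72330
step 35 | ang: -0.77330 -0.16233 -0.91283 | θ̇: -0.07355 -0.01885 0.33723 | ee: -0.42017 0.51466 0.46757 | tau: 15.02849 6.15151 1.73927
step 36 | ang: -0.77478 -0.16270 -0.90622 | θ̇: -0.07483 -0.01854 0.32344 | ee: -0.42061 0.51544 0.46719 | tau: 15.20882 6.22104 1.75060
step 37 | ang: -0.77626 -0.16307 -0.89991 | θ̇: -0.07363 -0.01830 0.30753 | ee: -0.42105 0.51620 0.46678 | tau: 15.33161 6.26841 1.75853
step 38 | ang: -0.77771 -0.16344 -0.89393 | θ̇: -0.07086 -0.01810 0.29078 | ee: -0.42147 0.51693 0.46636 | tau: 15.41419 6.30031 1.76401
step 39 | ang: -0.77909 -0.16380 -0.88828 | θ̇: -0.06717 -0.01793 0.27398 | ee: -0.42189 0.51762 0.46594 | tau: 15.46881 6.32145 1.76772
step 40 | ang: -0.78039 -0.16415 -0.88297 | θ̇: -0.06299 -0.01777 0.25757 | ee: -0.42228 0.51827 0.46555
final ee position (m): -0.42228 0.51827 0.46555
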